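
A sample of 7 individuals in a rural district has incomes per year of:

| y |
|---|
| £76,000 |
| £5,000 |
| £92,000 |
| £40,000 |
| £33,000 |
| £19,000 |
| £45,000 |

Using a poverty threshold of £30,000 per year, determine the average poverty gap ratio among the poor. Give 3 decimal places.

Poor units: £5,000, £19,000 (q = 2 of N = 7).
Relative gaps: 0.8333, 0.3667; sum = 1.200000.
The income-gap ratio divides by q (the poor only): 1.200000 / 2 = 0.600.

0.600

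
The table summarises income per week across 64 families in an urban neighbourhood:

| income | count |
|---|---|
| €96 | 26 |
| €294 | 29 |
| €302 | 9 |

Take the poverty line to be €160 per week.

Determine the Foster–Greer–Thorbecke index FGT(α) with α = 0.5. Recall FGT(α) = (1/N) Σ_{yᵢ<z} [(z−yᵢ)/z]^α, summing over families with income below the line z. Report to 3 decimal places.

0.257

Below the line: 26×€96 (q = 26 of N = 64).
Relative gaps: (160−96)/160 = 0.4000 (×26).
Raised to α = 0.5: 0.63246 (×26).
Sum = 16.443844; FGT(0.5) = 16.443844 / 64 = 0.257.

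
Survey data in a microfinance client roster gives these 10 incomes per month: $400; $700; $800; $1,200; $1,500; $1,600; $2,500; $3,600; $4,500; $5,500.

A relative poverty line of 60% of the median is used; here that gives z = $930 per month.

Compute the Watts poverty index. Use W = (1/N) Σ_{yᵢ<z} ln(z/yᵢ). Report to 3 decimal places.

0.128

Below z: $400, $700, $800 (q = 3 of N = 10).
Log gaps: ln(930/400) = 0.8437; ln(930/700) = 0.2841; ln(930/800) = 0.1506.
W = 1.278397 / 10 = 0.128.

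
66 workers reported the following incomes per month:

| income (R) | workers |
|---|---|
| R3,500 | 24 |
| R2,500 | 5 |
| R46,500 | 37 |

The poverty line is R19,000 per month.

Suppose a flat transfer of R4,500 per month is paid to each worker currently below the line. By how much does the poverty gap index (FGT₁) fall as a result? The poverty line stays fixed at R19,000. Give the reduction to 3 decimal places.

Before: below the line — 5×R2,500, 24×R3,500; poverty gap index (FGT₁) = 0.36244.
After the R4,500 transfer: below the line — 5×R7,000, 24×R8,000; poverty gap index (FGT₁) = 0.25837.
Reduction = 0.36244 − 0.25837 = 0.104.

0.104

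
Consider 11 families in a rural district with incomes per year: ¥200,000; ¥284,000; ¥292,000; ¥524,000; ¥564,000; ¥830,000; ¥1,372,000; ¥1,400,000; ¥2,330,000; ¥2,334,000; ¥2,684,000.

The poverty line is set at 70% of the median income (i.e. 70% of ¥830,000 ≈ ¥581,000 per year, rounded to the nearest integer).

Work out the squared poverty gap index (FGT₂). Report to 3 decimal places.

Incomes under z: ¥200,000, ¥284,000, ¥292,000, ¥524,000, ¥564,000 (q = 5 of N = 11).
Gap ratios (z−y)/z: (581000−200000)/581000 = 0.6558; (581000−284000)/581000 = 0.5112; (581000−292000)/581000 = 0.4974; (581000−524000)/581000 = 0.0981; (581000−564000)/581000 = 0.0293.
Squared: 0.4300; 0.2613; 0.2474; 0.0096; 0.0009.
Sum = 0.949248; P₂ = 0.949248 / 11 = 0.086.

0.086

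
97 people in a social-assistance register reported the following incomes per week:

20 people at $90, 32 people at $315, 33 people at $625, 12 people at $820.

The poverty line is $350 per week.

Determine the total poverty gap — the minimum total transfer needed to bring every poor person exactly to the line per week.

$6,320

Below z: 20×$90, 32×$315 (q = 52 of N = 97).
Individual gaps: 20×(350−90) = 5200; 32×(350−315) = 1120.
Aggregate gap = $6,320.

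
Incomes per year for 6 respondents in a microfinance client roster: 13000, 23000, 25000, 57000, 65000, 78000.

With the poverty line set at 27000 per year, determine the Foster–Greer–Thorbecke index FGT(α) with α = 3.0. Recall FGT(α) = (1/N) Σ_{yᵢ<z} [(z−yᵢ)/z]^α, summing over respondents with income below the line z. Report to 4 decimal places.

Poor units: 13000, 23000, 25000 (q = 3 of N = 6).
Normalized shortfalls: (27000−13000)/27000 = 0.5185; (27000−23000)/27000 = 0.1481; (27000−25000)/27000 = 0.0741.
Raised to α = 3.0: 0.13941; 0.00325; 0.00041.
Sum = 0.143068; FGT(3.0) = 0.143068 / 6 = 0.0238.

0.0238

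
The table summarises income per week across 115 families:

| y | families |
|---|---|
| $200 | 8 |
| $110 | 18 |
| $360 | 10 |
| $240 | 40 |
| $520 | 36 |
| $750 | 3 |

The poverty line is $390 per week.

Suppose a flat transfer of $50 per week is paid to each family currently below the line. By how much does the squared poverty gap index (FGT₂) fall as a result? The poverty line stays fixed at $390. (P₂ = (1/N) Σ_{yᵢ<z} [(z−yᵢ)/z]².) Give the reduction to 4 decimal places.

Before: below the line — 18×$110, 8×$200, 40×$240, 10×$360; squared poverty gap index (FGT₂) = 0.149158.
After the $50 transfer: below the line — 18×$160, 8×$250, 40×$290; squared poverty gap index (FGT₂) = 0.086270.
Reduction = 0.149158 − 0.086270 = 0.0629.

0.0629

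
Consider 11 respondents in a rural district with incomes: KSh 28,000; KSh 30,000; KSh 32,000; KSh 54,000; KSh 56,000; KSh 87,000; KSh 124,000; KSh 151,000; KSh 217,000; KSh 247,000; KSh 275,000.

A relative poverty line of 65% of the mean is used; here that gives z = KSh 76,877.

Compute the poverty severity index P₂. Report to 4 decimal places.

Incomes under z: KSh 28,000, KSh 30,000, KSh 32,000, KSh 54,000, KSh 56,000 (q = 5 of N = 11).
Shortfall ratios: (76877−28000)/76877 = 0.6358; (76877−30000)/76877 = 0.6098; (76877−32000)/76877 = 0.5838; (76877−54000)/76877 = 0.2976; (76877−56000)/76877 = 0.2716.
Squared: 0.4042; 0.3718; 0.3408; 0.0886; 0.0737.
Sum = 1.279098; P₂ = 1.279098 / 11 = 0.1163.

0.1163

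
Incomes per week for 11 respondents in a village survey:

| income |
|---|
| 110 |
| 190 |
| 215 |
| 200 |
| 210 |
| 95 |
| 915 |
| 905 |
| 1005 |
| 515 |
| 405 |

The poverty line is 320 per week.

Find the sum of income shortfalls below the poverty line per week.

Incomes under z: 95, 110, 190, 200, 210, 215 (q = 6 of N = 11).
Individual gaps: 320−95 = 225; 320−110 = 210; 320−190 = 130; 320−200 = 120; 320−210 = 110; 320−215 = 105.
Aggregate gap = 900.

900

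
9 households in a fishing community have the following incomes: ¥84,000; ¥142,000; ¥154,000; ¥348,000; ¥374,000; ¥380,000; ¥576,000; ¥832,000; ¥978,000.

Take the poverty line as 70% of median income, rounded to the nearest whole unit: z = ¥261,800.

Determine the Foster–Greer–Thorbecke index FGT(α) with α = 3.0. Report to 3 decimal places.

0.053

Incomes under z: ¥84,000, ¥142,000, ¥154,000 (q = 3 of N = 9).
Shortfall ratios: (261800−84000)/261800 = 0.6791; (261800−142000)/261800 = 0.4576; (261800−154000)/261800 = 0.4118.
Raised to α = 3.0: 0.31325; 0.09582; 0.06981.
Sum = 0.478883; FGT(3.0) = 0.478883 / 9 = 0.053.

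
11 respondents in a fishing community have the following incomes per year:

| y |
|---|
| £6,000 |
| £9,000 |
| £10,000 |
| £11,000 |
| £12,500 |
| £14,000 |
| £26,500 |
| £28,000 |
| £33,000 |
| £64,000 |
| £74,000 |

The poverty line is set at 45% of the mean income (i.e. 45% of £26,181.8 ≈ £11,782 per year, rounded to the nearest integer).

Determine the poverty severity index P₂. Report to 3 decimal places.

0.029

Below z: £6,000, £9,000, £10,000, £11,000 (q = 4 of N = 11).
Shortfall ratios: (11782−6000)/11782 = 0.4907; (11782−9000)/11782 = 0.2361; (11782−10000)/11782 = 0.1512; (11782−11000)/11782 = 0.0664.
Squared: 0.2408; 0.0558; 0.0229; 0.0044.
Sum = 0.323869; P₂ = 0.323869 / 11 = 0.029.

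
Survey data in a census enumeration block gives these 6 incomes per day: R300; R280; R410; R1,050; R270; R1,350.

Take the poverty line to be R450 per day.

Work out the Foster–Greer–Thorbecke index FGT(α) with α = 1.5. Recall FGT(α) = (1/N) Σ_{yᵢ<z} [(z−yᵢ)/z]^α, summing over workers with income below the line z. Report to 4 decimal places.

Below z: R270, R280, R300, R410 (q = 4 of N = 6).
Relative gaps: (450−270)/450 = 0.4000; (450−280)/450 = 0.3778; (450−300)/450 = 0.3333; (450−410)/450 = 0.0889.
Raised to α = 1.5: 0.25298; 0.23220; 0.19245; 0.02650.
Sum = 0.704130; FGT(1.5) = 0.704130 / 6 = 0.1174.

0.1174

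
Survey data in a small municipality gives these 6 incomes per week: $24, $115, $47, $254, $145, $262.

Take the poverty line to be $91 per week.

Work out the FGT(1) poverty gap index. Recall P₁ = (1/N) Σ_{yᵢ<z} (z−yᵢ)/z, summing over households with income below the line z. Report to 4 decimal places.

Below the line: $24, $47 (q = 2 of N = 6).
Gap ratios (z−y)/z: (91−24)/91 = 0.7363; (91−47)/91 = 0.4835.
Sum of shortfalls = 1.219780; P₁ averages over all N: 1.219780 / 6 = 0.2033.

0.2033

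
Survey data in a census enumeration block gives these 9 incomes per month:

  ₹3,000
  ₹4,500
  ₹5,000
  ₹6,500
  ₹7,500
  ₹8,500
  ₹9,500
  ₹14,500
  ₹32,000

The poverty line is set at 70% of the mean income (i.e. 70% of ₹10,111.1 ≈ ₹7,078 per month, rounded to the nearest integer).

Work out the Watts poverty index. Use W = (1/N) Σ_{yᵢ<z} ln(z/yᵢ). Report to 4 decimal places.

Incomes under z: ₹3,000, ₹4,500, ₹5,000, ₹6,500 (q = 4 of N = 9).
ln(z/y) terms: ln(7078/3000) = 0.8584; ln(7078/4500) = 0.4529; ln(7078/5000) = 0.3476; ln(7078/6500) = 0.0852.
W = 1.744036 / 9 = 0.1938.

0.1938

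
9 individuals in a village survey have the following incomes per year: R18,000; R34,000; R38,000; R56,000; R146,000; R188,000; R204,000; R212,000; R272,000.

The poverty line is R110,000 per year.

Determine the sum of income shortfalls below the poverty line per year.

R294,000

Below z: R18,000, R34,000, R38,000, R56,000 (q = 4 of N = 9).
Individual gaps: 110000−18000 = 92000; 110000−34000 = 76000; 110000−38000 = 72000; 110000−56000 = 54000.
Aggregate gap = R294,000.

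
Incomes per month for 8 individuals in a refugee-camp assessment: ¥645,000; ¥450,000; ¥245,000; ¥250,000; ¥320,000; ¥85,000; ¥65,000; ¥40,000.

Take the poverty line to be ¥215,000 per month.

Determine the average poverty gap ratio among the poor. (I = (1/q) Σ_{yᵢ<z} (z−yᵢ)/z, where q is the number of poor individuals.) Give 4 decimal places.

0.7054

Below the line: ¥40,000, ¥65,000, ¥85,000 (q = 3 of N = 8).
Relative gaps: 0.8140, 0.6977, 0.6047; sum = 2.116279.
The income-gap ratio divides by q (the poor only): 2.116279 / 3 = 0.7054.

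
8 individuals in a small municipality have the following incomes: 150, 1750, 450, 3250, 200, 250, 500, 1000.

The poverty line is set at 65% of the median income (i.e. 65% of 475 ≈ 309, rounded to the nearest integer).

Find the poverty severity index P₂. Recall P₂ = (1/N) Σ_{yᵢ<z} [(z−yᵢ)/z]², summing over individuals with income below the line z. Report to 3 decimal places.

Below the line: 150, 200, 250 (q = 3 of N = 8).
Shortfall ratios: (309−150)/309 = 0.5146; (309−200)/309 = 0.3528; (309−250)/309 = 0.1909.
Squared: 0.2648; 0.1244; 0.0365.
Sum = 0.425666; P₂ = 0.425666 / 8 = 0.053.

0.053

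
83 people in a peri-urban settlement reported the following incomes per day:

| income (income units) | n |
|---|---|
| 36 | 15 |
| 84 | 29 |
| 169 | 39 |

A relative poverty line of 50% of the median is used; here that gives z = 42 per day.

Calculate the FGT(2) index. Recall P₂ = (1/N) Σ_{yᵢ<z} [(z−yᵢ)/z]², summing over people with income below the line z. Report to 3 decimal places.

Below the line: 15×36 (q = 15 of N = 83).
Relative gaps: (42−36)/42 = 0.1429 (×15).
Squared: 0.0204 (×15).
Sum = 0.306122; P₂ = 0.306122 / 83 = 0.004.

0.004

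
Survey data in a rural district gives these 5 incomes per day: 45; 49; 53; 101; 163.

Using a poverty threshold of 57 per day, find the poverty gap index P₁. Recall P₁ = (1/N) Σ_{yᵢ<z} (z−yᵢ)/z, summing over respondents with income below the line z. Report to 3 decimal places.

Below the line: 45, 49, 53 (q = 3 of N = 5).
Normalized shortfalls: (57−45)/57 = 0.2105; (57−49)/57 = 0.1404; (57−53)/57 = 0.0702.
Σ = 0.421053. Dividing by the full population N = 5 gives P₁ = 0.084.

0.084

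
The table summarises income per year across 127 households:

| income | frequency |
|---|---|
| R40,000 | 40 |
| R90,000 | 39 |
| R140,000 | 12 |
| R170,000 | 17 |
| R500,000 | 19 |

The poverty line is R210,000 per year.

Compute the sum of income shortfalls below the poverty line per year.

Incomes under z: 40×R40,000, 39×R90,000, 12×R140,000, 17×R170,000 (q = 108 of N = 127).
Individual gaps: 40×(210000−40000) = 6800000; 39×(210000−90000) = 4680000; 12×(210000−140000) = 840000; 17×(210000−170000) = 680000.
Aggregate gap = R13,000,000.

R13,000,000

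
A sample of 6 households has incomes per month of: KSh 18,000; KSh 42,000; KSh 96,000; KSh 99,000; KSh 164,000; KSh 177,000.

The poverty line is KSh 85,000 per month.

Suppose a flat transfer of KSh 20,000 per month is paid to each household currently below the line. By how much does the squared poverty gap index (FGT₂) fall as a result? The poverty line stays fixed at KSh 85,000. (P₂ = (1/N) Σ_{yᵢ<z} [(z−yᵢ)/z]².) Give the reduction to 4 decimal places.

Before: below the line — KSh 18,000, KSh 42,000; squared poverty gap index (FGT₂) = 0.146205.
After the KSh 20,000 transfer: below the line — KSh 38,000, KSh 62,000; squared poverty gap index (FGT₂) = 0.063160.
Reduction = 0.146205 − 0.063160 = 0.0830.

0.0830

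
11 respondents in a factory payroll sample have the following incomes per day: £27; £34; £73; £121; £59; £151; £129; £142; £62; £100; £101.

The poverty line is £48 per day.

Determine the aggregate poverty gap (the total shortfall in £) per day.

£35

Below z: £27, £34 (q = 2 of N = 11).
Individual gaps: 48−27 = 21; 48−34 = 14.
Aggregate gap = £35.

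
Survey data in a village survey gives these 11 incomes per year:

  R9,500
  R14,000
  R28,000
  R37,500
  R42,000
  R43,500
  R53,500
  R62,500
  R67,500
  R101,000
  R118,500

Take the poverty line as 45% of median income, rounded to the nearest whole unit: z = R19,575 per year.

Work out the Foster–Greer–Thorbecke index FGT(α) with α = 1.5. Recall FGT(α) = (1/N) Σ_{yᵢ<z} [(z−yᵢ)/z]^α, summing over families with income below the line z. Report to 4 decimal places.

Below z: R9,500, R14,000 (q = 2 of N = 11).
Shortfall ratios: (19575−9500)/19575 = 0.5147; (19575−14000)/19575 = 0.2848.
Raised to α = 1.5: 0.36925; 0.15199.
Sum = 0.521235; FGT(1.5) = 0.521235 / 11 = 0.0474.

0.0474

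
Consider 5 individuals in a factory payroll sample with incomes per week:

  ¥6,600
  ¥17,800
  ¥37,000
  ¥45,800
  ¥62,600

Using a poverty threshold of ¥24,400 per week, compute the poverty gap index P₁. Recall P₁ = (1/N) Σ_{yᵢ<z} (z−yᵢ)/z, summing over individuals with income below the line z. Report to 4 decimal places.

Incomes under z: ¥6,600, ¥17,800 (q = 2 of N = 5).
Shortfall ratios: (24400−6600)/24400 = 0.7295; (24400−17800)/24400 = 0.2705.
Sum of shortfalls = 1.000000; P₁ averages over all N: 1.000000 / 5 = 0.2000.

0.2000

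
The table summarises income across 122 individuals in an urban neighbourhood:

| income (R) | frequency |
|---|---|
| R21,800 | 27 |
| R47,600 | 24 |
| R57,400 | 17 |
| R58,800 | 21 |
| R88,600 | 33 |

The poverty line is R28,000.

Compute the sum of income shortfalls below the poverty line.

Below the line: 27×R21,800 (q = 27 of N = 122).
Individual gaps: 27×(28000−21800) = 167400.
Aggregate gap = R167,400.

R167,400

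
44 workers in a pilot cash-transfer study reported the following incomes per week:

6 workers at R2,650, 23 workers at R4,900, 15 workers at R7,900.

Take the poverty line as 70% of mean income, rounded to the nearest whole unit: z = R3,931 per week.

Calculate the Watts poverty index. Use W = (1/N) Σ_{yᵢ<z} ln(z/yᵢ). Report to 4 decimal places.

0.0538

Below the line: 6×R2,650 (q = 6 of N = 44).
Log shortfalls: ln(3931/2650) = 0.3943 (×6).
W = 2.366005 / 44 = 0.0538.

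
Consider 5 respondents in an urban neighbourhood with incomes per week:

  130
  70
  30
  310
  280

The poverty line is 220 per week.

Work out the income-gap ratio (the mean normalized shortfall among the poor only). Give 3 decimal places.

Below the line: 30, 70, 130 (q = 3 of N = 5).
Shortfall ratios (z−y)/z: 0.8636, 0.6818, 0.4091; sum = 1.954545.
The income-gap ratio divides by q (the poor only): 1.954545 / 3 = 0.652.

0.652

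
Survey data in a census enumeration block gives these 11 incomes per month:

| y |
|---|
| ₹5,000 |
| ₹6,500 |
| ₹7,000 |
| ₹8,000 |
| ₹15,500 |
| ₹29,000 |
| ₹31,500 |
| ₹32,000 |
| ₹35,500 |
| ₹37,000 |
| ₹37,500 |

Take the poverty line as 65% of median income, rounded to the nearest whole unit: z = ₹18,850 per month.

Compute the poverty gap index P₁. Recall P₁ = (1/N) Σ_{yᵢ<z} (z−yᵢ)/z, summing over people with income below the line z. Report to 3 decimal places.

0.252

Incomes under z: ₹5,000, ₹6,500, ₹7,000, ₹8,000, ₹15,500 (q = 5 of N = 11).
Relative gaps: (18850−5000)/18850 = 0.7347; (18850−6500)/18850 = 0.6552; (18850−7000)/18850 = 0.6286; (18850−8000)/18850 = 0.5756; (18850−15500)/18850 = 0.1777.
Σ = 2.771883. Dividing by the full population N = 11 gives P₁ = 0.252.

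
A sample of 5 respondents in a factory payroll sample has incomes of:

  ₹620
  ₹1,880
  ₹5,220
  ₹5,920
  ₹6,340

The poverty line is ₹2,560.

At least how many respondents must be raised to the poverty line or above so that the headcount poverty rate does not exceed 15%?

Currently q = 2 of N = 5 are below the line (H = 0.400).
A headcount ratio of at most 15% allows at most ⌊0.15 × 5⌋ = 0 poor respondents.
So at least 2 − 0 = 2 must be lifted.

2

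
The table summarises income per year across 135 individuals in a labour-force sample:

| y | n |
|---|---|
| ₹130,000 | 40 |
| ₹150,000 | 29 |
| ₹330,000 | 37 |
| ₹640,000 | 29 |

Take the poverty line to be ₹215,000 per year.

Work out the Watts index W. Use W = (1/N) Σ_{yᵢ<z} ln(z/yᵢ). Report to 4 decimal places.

Below z: 40×₹130,000, 29×₹150,000 (q = 69 of N = 135).
Log shortfalls: ln(215000/130000) = 0.5031 (×40); ln(215000/150000) = 0.3600 (×29).
W = 30.564222 / 135 = 0.2264.

0.2264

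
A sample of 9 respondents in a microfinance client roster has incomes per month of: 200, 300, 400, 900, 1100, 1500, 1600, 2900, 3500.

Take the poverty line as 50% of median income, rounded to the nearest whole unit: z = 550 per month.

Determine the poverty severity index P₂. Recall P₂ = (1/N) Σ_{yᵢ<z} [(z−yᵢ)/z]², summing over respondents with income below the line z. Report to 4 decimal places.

Below the line: 200, 300, 400 (q = 3 of N = 9).
Relative gaps: (550−200)/550 = 0.6364; (550−300)/550 = 0.4545; (550−400)/550 = 0.2727.
Squared: 0.4050; 0.2066; 0.0744.
Sum = 0.685950; P₂ = 0.685950 / 9 = 0.0762.

0.0762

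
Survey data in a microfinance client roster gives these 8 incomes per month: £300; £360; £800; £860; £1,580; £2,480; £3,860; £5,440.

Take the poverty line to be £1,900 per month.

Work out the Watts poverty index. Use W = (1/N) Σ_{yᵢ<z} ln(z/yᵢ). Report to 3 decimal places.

Incomes under z: £300, £360, £800, £860, £1,580 (q = 5 of N = 8).
Log gaps: ln(1900/300) = 1.8458; ln(1900/360) = 1.6635; ln(1900/800) = 0.8650; ln(1900/860) = 0.7927; ln(1900/1580) = 0.1844.
W = 5.351435 / 8 = 0.669.

0.669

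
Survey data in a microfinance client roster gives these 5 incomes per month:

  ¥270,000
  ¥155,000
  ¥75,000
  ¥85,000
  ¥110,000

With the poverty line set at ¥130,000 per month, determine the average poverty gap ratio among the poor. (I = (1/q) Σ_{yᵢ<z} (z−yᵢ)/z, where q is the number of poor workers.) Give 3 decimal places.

Incomes under z: ¥75,000, ¥85,000, ¥110,000 (q = 3 of N = 5).
Relative gaps: 0.4231, 0.3462, 0.1538; sum = 0.923077.
I averages over the q = 3 poor units only: 0.923077 / 3 = 0.308.

0.308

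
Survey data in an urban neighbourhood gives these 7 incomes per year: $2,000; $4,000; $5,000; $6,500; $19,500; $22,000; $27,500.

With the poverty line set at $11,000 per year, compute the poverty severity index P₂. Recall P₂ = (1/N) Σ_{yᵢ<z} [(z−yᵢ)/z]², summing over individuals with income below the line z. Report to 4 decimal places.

0.2199

Poor units: $2,000, $4,000, $5,000, $6,500 (q = 4 of N = 7).
Normalized shortfalls: (11000−2000)/11000 = 0.8182; (11000−4000)/11000 = 0.6364; (11000−5000)/11000 = 0.5455; (11000−6500)/11000 = 0.4091.
Squared: 0.6694; 0.4050; 0.2975; 0.1674.
Sum = 1.539256; P₂ = 1.539256 / 7 = 0.2199.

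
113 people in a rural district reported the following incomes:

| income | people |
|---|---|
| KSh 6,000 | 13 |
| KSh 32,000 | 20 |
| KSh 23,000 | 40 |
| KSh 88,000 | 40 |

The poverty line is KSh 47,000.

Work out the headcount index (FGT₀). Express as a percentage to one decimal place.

73 of the 113 people have income below KSh 47,000.
H = 73/113 = 64.6%.

64.6%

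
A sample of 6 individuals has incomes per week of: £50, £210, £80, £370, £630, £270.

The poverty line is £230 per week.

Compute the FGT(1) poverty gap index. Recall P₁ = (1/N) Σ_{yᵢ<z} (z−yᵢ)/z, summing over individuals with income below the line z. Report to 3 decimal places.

Below z: £50, £80, £210 (q = 3 of N = 6).
Shortfall ratios: (230−50)/230 = 0.7826; (230−80)/230 = 0.6522; (230−210)/230 = 0.0870.
Sum of shortfalls = 1.521739; P₁ averages over all N: 1.521739 / 6 = 0.254.

0.254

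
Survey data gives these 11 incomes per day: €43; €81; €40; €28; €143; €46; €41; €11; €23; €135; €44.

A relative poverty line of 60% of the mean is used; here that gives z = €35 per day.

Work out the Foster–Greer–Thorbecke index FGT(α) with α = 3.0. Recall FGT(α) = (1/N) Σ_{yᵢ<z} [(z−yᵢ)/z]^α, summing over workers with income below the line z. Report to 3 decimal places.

Below the line: €11, €23, €28 (q = 3 of N = 11).
Normalized shortfalls: (35−11)/35 = 0.6857; (35−23)/35 = 0.3429; (35−28)/35 = 0.2000.
Raised to α = 3.0: 0.32243; 0.04030; 0.00800.
Sum = 0.370729; FGT(3.0) = 0.370729 / 11 = 0.034.

0.034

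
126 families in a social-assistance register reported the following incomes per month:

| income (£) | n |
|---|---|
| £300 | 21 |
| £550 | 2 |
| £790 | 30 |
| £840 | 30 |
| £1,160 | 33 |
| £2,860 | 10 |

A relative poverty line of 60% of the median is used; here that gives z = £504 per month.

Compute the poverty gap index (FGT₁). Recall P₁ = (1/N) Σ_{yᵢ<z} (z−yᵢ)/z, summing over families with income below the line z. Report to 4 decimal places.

0.0675

Below z: 21×£300 (q = 21 of N = 126).
Gap ratios (z−y)/z: (504−300)/504 = 0.4048 (×21).
Σ = 8.500000. Dividing by the full population N = 126 gives P₁ = 0.0675.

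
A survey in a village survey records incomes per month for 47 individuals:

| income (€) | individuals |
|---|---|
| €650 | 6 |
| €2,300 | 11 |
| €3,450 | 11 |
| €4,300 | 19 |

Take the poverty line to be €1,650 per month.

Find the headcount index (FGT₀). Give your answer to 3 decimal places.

6 of the 47 individuals have income below €1,650.
H = 6/47 = 0.128.

0.128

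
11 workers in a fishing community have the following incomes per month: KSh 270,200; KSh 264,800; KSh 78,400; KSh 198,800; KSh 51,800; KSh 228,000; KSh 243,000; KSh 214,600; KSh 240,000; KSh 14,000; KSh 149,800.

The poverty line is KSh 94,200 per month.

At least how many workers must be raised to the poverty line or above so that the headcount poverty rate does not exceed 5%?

3

Currently q = 3 of N = 11 are below the line (H = 0.273).
A headcount ratio of at most 5% allows at most ⌊0.05 × 11⌋ = 0 poor workers.
So at least 3 − 0 = 3 must be lifted.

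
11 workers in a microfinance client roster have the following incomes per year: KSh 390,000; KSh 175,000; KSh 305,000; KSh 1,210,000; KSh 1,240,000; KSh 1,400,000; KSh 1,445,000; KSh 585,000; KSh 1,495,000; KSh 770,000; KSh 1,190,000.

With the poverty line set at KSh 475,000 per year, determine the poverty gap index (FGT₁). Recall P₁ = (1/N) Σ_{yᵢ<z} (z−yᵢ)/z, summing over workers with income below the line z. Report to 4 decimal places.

Poor units: KSh 175,000, KSh 305,000, KSh 390,000 (q = 3 of N = 11).
Normalized shortfalls: (475000−175000)/475000 = 0.6316; (475000−305000)/475000 = 0.3579; (475000−390000)/475000 = 0.1789.
Sum of shortfalls = 1.168421; P₁ averages over all N: 1.168421 / 11 = 0.1062.

0.1062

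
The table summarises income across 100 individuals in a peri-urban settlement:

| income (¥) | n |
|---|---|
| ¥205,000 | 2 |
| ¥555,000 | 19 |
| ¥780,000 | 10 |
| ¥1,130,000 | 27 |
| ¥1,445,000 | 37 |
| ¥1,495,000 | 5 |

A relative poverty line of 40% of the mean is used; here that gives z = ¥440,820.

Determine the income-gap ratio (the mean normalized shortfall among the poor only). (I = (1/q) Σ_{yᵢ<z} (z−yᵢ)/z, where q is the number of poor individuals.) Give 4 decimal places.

0.5350

Below the line: 2×¥205,000 (q = 2 of N = 100).
Relative gaps: 0.5350 (×2); sum = 1.069915.
I averages over the q = 2 poor units only: 1.069915 / 2 = 0.5350.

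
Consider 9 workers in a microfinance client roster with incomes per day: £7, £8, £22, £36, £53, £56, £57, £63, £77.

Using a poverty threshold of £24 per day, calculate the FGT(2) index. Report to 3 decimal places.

0.106

Poor units: £7, £8, £22 (q = 3 of N = 9).
Relative gaps: (24−7)/24 = 0.7083; (24−8)/24 = 0.6667; (24−22)/24 = 0.0833.
Squared: 0.5017; 0.4444; 0.0069.
Sum = 0.953125; P₂ = 0.953125 / 9 = 0.106.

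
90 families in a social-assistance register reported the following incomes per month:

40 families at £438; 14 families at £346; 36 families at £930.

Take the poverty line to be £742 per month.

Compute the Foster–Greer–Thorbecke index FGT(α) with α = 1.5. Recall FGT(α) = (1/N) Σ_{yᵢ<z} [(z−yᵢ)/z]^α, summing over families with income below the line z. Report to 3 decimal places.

Incomes under z: 14×£346, 40×£438 (q = 54 of N = 90).
Gap ratios (z−y)/z: (742−346)/742 = 0.5337 (×14); (742−438)/742 = 0.4097 (×40).
Raised to α = 1.5: 0.38989 (×14); 0.26224 (×40).
Sum = 15.948130; FGT(1.5) = 15.948130 / 90 = 0.177.

0.177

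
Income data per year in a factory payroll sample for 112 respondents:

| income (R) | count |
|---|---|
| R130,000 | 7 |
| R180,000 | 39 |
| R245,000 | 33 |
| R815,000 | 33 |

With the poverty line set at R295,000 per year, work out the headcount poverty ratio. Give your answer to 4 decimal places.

79 of the 112 respondents have income below R295,000.
H = 79/112 = 0.7054.

0.7054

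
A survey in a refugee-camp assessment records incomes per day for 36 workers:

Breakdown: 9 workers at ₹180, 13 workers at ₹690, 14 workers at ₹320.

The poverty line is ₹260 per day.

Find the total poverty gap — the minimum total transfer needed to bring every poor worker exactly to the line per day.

Below the line: 9×₹180 (q = 9 of N = 36).
Individual gaps: 9×(260−180) = 720.
Aggregate gap = ₹720.

₹720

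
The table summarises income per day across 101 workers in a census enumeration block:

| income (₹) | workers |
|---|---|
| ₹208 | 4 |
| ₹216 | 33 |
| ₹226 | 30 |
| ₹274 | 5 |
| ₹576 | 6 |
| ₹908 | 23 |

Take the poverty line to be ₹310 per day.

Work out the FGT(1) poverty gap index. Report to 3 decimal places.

0.198

Incomes under z: 4×₹208, 33×₹216, 30×₹226, 5×₹274 (q = 72 of N = 101).
Normalized shortfalls: (310−208)/310 = 0.3290 (×4); (310−216)/310 = 0.3032 (×33); (310−226)/310 = 0.2710 (×30); (310−274)/310 = 0.1161 (×5).
Σ = 20.032258. Dividing by the full population N = 101 gives P₁ = 0.198.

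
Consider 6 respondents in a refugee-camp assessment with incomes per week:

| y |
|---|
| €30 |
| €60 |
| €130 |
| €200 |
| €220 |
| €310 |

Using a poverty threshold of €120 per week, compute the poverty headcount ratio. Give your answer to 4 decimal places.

2 of the 6 respondents have income below €120.
H = 2/6 = 0.3333.

0.3333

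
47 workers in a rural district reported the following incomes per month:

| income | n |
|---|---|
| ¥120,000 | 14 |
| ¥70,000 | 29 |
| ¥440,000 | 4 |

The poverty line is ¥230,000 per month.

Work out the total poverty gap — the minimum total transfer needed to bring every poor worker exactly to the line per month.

Poor units: 29×¥70,000, 14×¥120,000 (q = 43 of N = 47).
Individual gaps: 29×(230000−70000) = 4640000; 14×(230000−120000) = 1540000.
Aggregate gap = ¥6,180,000.

¥6,180,000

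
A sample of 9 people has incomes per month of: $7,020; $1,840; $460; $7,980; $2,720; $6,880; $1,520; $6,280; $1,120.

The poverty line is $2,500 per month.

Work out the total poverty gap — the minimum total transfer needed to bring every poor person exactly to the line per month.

$5,060

Below the line: $460, $1,120, $1,520, $1,840 (q = 4 of N = 9).
Individual gaps: 2500−460 = 2040; 2500−1120 = 1380; 2500−1520 = 980; 2500−1840 = 660.
Aggregate gap = $5,060.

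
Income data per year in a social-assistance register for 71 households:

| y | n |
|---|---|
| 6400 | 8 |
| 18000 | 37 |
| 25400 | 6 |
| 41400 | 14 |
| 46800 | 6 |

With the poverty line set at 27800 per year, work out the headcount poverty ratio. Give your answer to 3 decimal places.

51 of the 71 households have income below 27800.
H = 51/71 = 0.718.

0.718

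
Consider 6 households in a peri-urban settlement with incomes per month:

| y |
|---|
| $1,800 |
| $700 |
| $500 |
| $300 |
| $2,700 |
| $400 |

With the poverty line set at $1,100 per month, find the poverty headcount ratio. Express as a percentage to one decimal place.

4 of the 6 households have income below $1,100.
H = 4/6 = 66.7%.

66.7%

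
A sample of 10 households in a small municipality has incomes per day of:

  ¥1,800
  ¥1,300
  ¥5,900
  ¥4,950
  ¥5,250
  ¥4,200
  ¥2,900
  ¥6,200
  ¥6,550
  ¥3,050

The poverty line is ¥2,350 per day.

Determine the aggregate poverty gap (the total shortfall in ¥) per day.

¥1,600

Below z: ¥1,300, ¥1,800 (q = 2 of N = 10).
Individual gaps: 2350−1300 = 1050; 2350−1800 = 550.
Aggregate gap = ¥1,600.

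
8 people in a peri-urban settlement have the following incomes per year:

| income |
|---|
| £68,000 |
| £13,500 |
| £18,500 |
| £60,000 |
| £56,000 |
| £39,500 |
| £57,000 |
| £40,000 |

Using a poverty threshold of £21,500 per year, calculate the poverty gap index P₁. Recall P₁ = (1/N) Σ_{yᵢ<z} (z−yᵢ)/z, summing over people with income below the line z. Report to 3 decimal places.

Below the line: £13,500, £18,500 (q = 2 of N = 8).
Relative gaps: (21500−13500)/21500 = 0.3721; (21500−18500)/21500 = 0.1395.
Sum of shortfalls = 0.511628; P₁ averages over all N: 0.511628 / 8 = 0.064.

0.064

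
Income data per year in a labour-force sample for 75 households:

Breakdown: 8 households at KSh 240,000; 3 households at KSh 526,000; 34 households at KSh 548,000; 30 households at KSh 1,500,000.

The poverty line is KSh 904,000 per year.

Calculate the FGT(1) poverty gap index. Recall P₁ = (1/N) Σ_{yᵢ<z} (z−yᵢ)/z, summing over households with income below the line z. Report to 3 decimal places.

0.274

Incomes under z: 8×KSh 240,000, 3×KSh 526,000, 34×KSh 548,000 (q = 45 of N = 75).
Relative gaps: (904000−240000)/904000 = 0.7345 (×8); (904000−526000)/904000 = 0.4181 (×3); (904000−548000)/904000 = 0.3938 (×34).
Σ = 20.519912. Dividing by the full population N = 75 gives P₁ = 0.274.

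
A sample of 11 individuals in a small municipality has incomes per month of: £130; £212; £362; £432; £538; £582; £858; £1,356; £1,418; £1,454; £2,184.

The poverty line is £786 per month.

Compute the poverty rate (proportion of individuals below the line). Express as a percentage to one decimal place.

54.5%

6 of the 11 individuals have income below £786.
H = 6/11 = 54.5%.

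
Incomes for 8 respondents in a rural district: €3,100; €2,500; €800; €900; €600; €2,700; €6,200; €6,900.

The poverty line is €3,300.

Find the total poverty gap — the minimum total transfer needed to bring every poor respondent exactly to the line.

€9,200

Poor units: €600, €800, €900, €2,500, €2,700, €3,100 (q = 6 of N = 8).
Individual gaps: 3300−600 = 2700; 3300−800 = 2500; 3300−900 = 2400; 3300−2500 = 800; 3300−2700 = 600; 3300−3100 = 200.
Aggregate gap = €9,200.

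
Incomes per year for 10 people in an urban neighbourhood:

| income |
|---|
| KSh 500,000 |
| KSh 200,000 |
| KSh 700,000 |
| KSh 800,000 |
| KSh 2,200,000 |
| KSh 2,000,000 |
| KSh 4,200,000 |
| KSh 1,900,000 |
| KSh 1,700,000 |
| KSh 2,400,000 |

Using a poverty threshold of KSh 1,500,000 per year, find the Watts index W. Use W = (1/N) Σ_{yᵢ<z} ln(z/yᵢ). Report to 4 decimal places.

Poor units: KSh 200,000, KSh 500,000, KSh 700,000, KSh 800,000 (q = 4 of N = 10).
ln(z/y) terms: ln(1500000/200000) = 2.0149; ln(1500000/500000) = 1.0986; ln(1500000/700000) = 0.7621; ln(1500000/800000) = 0.6286.
W = 4.504264 / 10 = 0.4504.

0.4504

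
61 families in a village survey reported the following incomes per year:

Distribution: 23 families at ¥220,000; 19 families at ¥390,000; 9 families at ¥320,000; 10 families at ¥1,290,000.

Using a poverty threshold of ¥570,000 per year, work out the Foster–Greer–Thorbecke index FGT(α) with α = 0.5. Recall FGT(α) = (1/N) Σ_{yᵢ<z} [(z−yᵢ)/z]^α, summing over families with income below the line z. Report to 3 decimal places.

Below the line: 23×¥220,000, 9×¥320,000, 19×¥390,000 (q = 51 of N = 61).
Gap ratios (z−y)/z: (570000−220000)/570000 = 0.6140 (×23); (570000−320000)/570000 = 0.4386 (×9); (570000−390000)/570000 = 0.3158 (×19).
Raised to α = 0.5: 0.78360 (×23); 0.66227 (×9); 0.56195 (×19).
Sum = 34.660364; FGT(0.5) = 34.660364 / 61 = 0.568.

0.568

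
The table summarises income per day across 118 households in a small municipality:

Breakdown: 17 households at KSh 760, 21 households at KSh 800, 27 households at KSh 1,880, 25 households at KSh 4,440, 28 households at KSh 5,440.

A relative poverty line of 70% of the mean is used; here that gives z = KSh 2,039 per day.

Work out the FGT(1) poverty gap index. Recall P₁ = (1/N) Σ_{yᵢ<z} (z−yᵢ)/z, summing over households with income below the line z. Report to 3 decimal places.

0.216

Below z: 17×KSh 760, 21×KSh 800, 27×KSh 1,880 (q = 65 of N = 118).
Shortfall ratios: (2039−760)/2039 = 0.6273 (×17); (2039−800)/2039 = 0.6077 (×21); (2039−1880)/2039 = 0.0780 (×27).
Σ = 25.529671. Dividing by the full population N = 118 gives P₁ = 0.216.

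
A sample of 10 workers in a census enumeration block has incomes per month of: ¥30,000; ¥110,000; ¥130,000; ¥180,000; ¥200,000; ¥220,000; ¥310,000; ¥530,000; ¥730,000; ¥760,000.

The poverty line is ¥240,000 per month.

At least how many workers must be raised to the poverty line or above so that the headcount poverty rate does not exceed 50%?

1

Currently q = 6 of N = 10 are below the line (H = 0.600).
A headcount ratio of at most 50% allows at most ⌊0.50 × 10⌋ = 5 poor workers.
So at least 6 − 5 = 1 must be lifted.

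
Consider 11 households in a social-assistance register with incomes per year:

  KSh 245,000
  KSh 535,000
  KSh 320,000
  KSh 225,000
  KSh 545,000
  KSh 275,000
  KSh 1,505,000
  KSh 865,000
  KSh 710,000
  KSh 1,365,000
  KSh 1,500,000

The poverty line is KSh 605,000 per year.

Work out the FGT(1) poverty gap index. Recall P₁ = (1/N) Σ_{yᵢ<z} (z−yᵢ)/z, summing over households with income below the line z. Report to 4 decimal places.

Below z: KSh 225,000, KSh 245,000, KSh 275,000, KSh 320,000, KSh 535,000, KSh 545,000 (q = 6 of N = 11).
Shortfall ratios: (605000−225000)/605000 = 0.6281; (605000−245000)/605000 = 0.5950; (605000−275000)/605000 = 0.5455; (605000−320000)/605000 = 0.4711; (605000−535000)/605000 = 0.1157; (605000−545000)/605000 = 0.0992.
Σ = 2.454545. Dividing by the full population N = 11 gives P₁ = 0.2231.

0.2231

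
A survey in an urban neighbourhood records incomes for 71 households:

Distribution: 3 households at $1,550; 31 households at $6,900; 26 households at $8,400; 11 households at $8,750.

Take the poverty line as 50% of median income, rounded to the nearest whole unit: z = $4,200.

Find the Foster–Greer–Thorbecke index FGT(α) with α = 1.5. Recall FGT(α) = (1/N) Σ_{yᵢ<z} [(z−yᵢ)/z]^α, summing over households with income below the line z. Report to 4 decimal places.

Poor units: 3×$1,550 (q = 3 of N = 71).
Gap ratios (z−y)/z: (4200−1550)/4200 = 0.6310 (×3).
Raised to α = 1.5: 0.50118 (×3).
Sum = 1.503544; FGT(1.5) = 1.503544 / 71 = 0.0212.

0.0212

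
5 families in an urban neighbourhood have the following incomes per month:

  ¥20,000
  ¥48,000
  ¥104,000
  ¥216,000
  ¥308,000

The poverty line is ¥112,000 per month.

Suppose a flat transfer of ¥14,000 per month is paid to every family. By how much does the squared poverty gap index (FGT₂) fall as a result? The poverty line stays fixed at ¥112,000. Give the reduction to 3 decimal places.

0.064

Before: below the line — ¥20,000, ¥48,000, ¥104,000; squared poverty gap index (FGT₂) = 0.20128.
After the ¥14,000 transfer: below the line — ¥34,000, ¥62,000; squared poverty gap index (FGT₂) = 0.13686.
Reduction = 0.20128 − 0.13686 = 0.064.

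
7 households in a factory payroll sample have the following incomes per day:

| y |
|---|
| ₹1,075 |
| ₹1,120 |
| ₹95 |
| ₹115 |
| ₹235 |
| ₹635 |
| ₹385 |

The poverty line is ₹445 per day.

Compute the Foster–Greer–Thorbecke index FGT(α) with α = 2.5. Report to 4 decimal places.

0.1688

Below the line: ₹95, ₹115, ₹235, ₹385 (q = 4 of N = 7).
Relative gaps: (445−95)/445 = 0.7865; (445−115)/445 = 0.7416; (445−235)/445 = 0.4719; (445−385)/445 = 0.1348.
Raised to α = 2.5: 0.54862; 0.47357; 0.15298; 0.00668.
Sum = 1.181849; FGT(2.5) = 1.181849 / 7 = 0.1688.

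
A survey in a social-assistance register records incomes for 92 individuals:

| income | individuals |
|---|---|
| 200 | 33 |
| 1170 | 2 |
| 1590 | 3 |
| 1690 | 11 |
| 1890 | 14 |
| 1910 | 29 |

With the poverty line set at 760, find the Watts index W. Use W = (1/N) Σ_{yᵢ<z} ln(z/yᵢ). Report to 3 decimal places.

0.479

Below z: 33×200 (q = 33 of N = 92).
Log gaps: ln(760/200) = 1.3350 (×33).
W = 44.055035 / 92 = 0.479.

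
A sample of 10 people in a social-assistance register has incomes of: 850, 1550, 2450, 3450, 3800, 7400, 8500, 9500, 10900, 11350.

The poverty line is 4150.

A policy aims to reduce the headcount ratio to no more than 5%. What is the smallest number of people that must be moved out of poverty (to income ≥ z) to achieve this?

5

Currently q = 5 of N = 10 are below the line (H = 0.500).
A headcount ratio of at most 5% allows at most ⌊0.05 × 10⌋ = 0 poor people.
So at least 5 − 0 = 5 must be lifted.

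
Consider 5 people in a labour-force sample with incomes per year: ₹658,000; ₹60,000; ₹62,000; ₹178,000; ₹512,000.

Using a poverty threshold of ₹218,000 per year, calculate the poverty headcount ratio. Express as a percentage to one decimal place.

60.0%

3 of the 5 people have income below ₹218,000.
H = 3/5 = 60.0%.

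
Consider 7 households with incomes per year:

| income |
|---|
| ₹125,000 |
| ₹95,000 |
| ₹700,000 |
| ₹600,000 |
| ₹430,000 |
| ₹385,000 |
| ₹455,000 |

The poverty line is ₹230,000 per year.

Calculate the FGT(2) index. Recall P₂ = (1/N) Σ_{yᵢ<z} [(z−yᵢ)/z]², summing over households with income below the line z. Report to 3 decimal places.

Below z: ₹95,000, ₹125,000 (q = 2 of N = 7).
Relative gaps: (230000−95000)/230000 = 0.5870; (230000−125000)/230000 = 0.4565.
Squared: 0.3445; 0.2084.
Sum = 0.552930; P₂ = 0.552930 / 7 = 0.079.

0.079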